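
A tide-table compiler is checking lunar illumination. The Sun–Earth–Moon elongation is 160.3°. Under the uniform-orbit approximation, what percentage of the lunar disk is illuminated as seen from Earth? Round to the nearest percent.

cos 160.3° = (-0.941), so f = (1 − (-0.941))/2 = 0.971, i.e. 97%.

97%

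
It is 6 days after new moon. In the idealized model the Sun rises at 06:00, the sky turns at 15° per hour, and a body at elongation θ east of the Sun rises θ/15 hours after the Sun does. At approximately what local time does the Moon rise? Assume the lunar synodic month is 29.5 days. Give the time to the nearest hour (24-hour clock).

Elongation θ = 360° × 6/29.5 ≈ 73.2°.
Delay after the Sun = 73.2° / (15°/h) ≈ 4.88 h.
06:00 + 4.88 h ≈ 10:53 → 11:00 to the nearest hour.

11:00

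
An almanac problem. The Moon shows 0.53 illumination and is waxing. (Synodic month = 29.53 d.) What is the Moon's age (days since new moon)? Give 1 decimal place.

Invert f = (1 − cos θ)/2 to get cos θ = 1 − 2(0.53) = -0.060, hence θ₀ = arccos -0.060 = 93.4°.
The Moon is waxing (0°–180°), so θ = 93.4° directly.
Age = 29.53 × 93.4°/360° ≈ 7.66 days.

7.7 days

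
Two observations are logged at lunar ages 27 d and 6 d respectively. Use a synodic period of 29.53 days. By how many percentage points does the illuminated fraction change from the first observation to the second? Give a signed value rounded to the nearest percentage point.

First observation: θ = 360°·27/29.53 = 329.2°, so f = 0.071.
Second observation: θ = 73.1°, f = 0.355.
Δf = 0.355 − 0.071 = +0.284, i.e. +28 pp.

+28 pp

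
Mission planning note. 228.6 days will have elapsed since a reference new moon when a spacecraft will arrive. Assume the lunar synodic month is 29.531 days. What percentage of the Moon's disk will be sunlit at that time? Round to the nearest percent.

228.6/29.531 = 7.741 lunations, so 7 complete cycles and 21.88 d into the next.
Elongation θ = 360° × 21.88/29.531 ≈ 266.8°.
With cos θ = (-0.056), the lit fraction is (1 − (-0.056))/2 ≈ 0.528, so 53%.

53%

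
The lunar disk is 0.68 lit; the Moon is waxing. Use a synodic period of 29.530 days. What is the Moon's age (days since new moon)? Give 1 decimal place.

Invert f = (1 − cos θ)/2 to get cos θ = 1 − 2(0.68) = -0.360, hence θ₀ = arccos -0.360 = 111.1°.
Waxing ⇒ before full, so θ = 111.1°.
Age = 29.530 × 111.1°/360° ≈ 9.11 days.

9.1 days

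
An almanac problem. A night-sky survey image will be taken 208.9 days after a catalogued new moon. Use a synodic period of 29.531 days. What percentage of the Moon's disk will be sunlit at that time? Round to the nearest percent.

208.9/29.531 = 7.074 lunations, so 7 complete cycles and 2.18 d into the next.
The Moon has covered 2.18/29.531 of its cycle, so θ ≈ 360° × 2.18/29.531 = 26.6°.
With cos θ = 0.894, the lit fraction is (1 − 0.894)/2 ≈ 0.053, so 5%.

5%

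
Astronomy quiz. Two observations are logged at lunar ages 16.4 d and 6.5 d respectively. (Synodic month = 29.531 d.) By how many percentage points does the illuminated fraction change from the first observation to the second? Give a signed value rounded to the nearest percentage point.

-56 pp

First observation: θ = 360°·16.4/29.531 = 199.9°, so f = 0.970.
Second observation: θ = 79.2°, f = 0.407.
Δf = 0.407 − 0.970 = -0.563, i.e. -56 pp.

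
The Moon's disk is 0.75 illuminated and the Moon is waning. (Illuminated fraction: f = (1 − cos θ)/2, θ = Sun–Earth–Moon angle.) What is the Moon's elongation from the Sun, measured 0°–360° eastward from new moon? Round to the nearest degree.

240°

From f = (1 − cos θ)/2: cos θ = 1 − 2×0.75 = -0.500; arccos → 120.0°.
Since the Moon is past full (waning), take the reflex angle: θ = 360° − 120.0° = 240.0°.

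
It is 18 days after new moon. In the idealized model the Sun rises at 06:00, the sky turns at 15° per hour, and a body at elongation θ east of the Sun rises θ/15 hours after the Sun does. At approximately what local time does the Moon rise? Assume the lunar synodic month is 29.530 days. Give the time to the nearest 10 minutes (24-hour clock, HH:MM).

20:40

Elongation θ = 360° × 18/29.530 ≈ 219.4°.
At 15° of sky rotation per hour, 219.4° corresponds to a 14.63 h lag.
06:00 + 14.629 h ≈ 20:38 → 20:40 to the nearest ten minutes.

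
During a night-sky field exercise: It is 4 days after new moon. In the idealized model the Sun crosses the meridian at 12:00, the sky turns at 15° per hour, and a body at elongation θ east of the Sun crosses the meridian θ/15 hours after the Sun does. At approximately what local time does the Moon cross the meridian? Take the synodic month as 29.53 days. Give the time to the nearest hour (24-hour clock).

15:00

Elongation θ = 360° × 4/29.53 ≈ 48.8°.
The Moon trails the Sun by θ/15 = 48.8/15 ≈ 3.25 hours.
12:00 + 3.25 h ≈ 15:15 → 15:00 to the nearest hour.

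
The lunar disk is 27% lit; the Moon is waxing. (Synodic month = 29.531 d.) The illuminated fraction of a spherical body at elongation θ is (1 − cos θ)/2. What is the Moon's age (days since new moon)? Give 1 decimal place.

5.1 days

cos θ = 1 − 2f = 0.460, giving a principal value of 62.6°.
Waxing ⇒ before full, so θ = 62.6°.
Age = 29.531 × 62.6°/360° ≈ 5.14 days.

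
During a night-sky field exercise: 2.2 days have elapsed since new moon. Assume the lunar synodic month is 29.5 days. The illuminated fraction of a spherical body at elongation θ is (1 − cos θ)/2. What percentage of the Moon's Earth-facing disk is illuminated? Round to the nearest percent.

Phase angle: θ = 360°·(2.2 d)/(29.5 d) = 26.8°.
cos 26.8° = 0.892, so f = (1 − 0.892)/2 = 0.054, so 5%.

5%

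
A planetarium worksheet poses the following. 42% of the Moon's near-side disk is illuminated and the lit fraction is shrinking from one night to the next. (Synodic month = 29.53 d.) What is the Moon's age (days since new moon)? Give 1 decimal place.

Invert f = (1 − cos θ)/2 to get cos θ = 1 − 2(0.42) = 0.160, hence θ₀ = arccos 0.160 = 80.8°.
Waning ⇒ past full, so θ = 360° − 80.8° = 279.2°.
That fraction of the synodic month is 279.2/360 × 29.53 d ≈ 22.90 d.

22.9 days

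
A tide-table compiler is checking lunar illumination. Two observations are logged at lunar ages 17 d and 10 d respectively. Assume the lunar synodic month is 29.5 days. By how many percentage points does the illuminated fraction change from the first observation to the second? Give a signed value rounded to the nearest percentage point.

-18 percentage points

First observation: θ = 360°·17/29.5 = 207.5°, so f = 0.944.
Second observation: θ = 122.0°, f = 0.765.
Δf = 0.765 − 0.944 = -0.178, i.e. -18 pp.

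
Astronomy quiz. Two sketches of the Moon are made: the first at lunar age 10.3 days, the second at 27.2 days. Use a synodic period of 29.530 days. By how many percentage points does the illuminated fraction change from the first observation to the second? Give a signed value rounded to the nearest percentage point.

First observation: θ = 360°·10.3/29.530 = 125.6°, so f = 0.791.
Second observation: θ = 331.6°, f = 0.060.
Δf = 0.060 − 0.791 = -0.731, i.e. -73 pp.

-73 percentage points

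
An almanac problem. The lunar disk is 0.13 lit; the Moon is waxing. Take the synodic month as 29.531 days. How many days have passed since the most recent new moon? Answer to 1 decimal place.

cos θ = 1 − 2f = 0.740, giving a principal value of 42.3°.
The Moon is waxing (0°–180°), so θ = 42.3° directly.
Age = 29.531 × 42.3°/360° ≈ 3.47 days.

3.5 days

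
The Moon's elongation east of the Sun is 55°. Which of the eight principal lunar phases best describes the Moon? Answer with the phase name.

55° lies in the waxing crescent sector of the 8-phase cycle.

waxing crescent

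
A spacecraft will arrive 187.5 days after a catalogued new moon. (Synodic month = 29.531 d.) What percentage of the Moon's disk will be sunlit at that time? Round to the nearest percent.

187.5 d spans 6 complete synodic months (6 × 29.531 = 177.19 d) plus 10.31 d.
The Moon has covered 10.31/29.531 of its cycle, so θ ≈ 360° × 10.31/29.531 = 125.7°.
With cos θ = (-0.584), the lit fraction is (1 − (-0.584))/2 ≈ 0.792, so 79%.

79%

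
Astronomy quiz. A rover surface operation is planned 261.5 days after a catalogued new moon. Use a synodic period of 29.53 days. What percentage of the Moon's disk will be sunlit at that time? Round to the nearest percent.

19%

Reduce mod P: 261.5 − 8×29.53 = 25.26 d into the current lunation.
Elongation θ = 360° × 25.26/29.53 ≈ 307.9°.
With cos θ = 0.615, the lit fraction is (1 − 0.615)/2 ≈ 0.193, so 19%.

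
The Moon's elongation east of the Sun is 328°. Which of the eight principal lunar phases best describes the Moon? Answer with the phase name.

The waning crescent sector spans roughly 292°–338°; 328° falls inside it.

waning crescent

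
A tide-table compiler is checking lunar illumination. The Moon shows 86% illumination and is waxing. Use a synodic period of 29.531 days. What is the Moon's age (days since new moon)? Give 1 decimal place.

11.2 days

cos θ = 1 − 2f = -0.720, giving a principal value of 136.1°.
Waxing ⇒ before full, so θ = 136.1°.
At 360°/29.531 d per day, 136.1° corresponds to 11.16 days.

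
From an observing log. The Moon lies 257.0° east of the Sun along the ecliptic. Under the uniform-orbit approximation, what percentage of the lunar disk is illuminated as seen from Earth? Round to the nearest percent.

cos 257.0° = (-0.225), so f = (1 − (-0.225))/2 = 0.612, i.e. 61%.

61%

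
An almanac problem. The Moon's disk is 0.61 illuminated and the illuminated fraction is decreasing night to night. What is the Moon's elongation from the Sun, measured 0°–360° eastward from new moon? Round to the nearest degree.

257°

Invert f = (1 − cos θ)/2 to get cos θ = 1 − 2(0.61) = -0.220, hence θ₀ = arccos -0.220 = 102.7°.
A waning Moon lies in 180°–360°, so θ = 360° − 102.7° = 257.3°.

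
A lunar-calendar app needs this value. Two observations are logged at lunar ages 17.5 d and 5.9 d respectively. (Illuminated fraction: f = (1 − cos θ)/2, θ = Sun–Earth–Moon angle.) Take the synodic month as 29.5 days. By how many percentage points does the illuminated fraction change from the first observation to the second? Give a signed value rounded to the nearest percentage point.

θ₁ = 360° × 17.5/29.5 = 213.6°, f₁ = (1 − cos θ₁)/2 = 0.917.
θ₂ = 360° × 5.9/29.5 = 72.0°, f₂ = (1 − cos θ₂)/2 = 0.345.
Change = f₂ − f₁ = -0.571 → -57 percentage points.

-57 percentage points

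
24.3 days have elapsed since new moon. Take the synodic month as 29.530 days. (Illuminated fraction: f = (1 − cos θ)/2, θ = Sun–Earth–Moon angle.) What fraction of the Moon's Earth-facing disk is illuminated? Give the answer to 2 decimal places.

The Moon has covered 24.3/29.530 of its cycle, so θ ≈ 360° × 24.3/29.530 = 296.2°.
cos 296.2° = 0.442, so f = (1 − 0.442)/2 = 0.279.

0.28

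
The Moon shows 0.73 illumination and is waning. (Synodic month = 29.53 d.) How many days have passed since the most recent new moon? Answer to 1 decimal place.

From f = (1 − cos θ)/2: cos θ = 1 − 2×0.73 = -0.460; arccos → 117.4°.
Since the Moon is past full (waning), take the reflex angle: θ = 360° − 117.4° = 242.6°.
That fraction of the synodic month is 242.6/360 × 29.53 d ≈ 19.90 d.

19.9 days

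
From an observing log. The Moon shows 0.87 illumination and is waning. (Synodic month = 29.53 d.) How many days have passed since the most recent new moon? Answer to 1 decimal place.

Invert f = (1 − cos θ)/2 to get cos θ = 1 − 2(0.87) = -0.740, hence θ₀ = arccos -0.740 = 137.7°.
A waning Moon lies in 180°–360°, so θ = 360° − 137.7° = 222.3°.
At 360°/29.53 d per day, 222.3° corresponds to 18.23 days.

18.2 days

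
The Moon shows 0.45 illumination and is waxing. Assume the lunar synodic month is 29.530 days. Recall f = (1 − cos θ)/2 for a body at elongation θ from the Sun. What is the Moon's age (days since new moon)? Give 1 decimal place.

6.9 days

From f = (1 − cos θ)/2: cos θ = 1 − 2×0.45 = 0.100; arccos → 84.3°.
Before full moon the principal value applies: θ = 84.3°.
That fraction of the synodic month is 84.3/360 × 29.530 d ≈ 6.91 d.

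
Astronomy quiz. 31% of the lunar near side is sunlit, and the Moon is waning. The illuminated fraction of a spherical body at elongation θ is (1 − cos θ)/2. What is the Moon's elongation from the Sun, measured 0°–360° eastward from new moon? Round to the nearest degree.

292°

From f = (1 − cos θ)/2: cos θ = 1 − 2×0.31 = 0.380; arccos → 67.7°.
A waning Moon lies in 180°–360°, so θ = 360° − 67.7° = 292.3°.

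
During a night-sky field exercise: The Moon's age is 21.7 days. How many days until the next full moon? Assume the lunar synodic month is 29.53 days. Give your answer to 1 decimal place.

22.6 days

Full moon is 0.5 of the way through the cycle: age 0.5 × 29.53 = 14.765 d.
This lunation's full moon (14.765 d) has passed, so add one period: 44.295 − 21.7 = 22.595 days.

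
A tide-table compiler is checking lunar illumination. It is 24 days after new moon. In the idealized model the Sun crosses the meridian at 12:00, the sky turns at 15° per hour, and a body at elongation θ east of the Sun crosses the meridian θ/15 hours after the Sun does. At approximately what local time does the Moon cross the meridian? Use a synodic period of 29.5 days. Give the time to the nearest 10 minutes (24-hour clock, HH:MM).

Elongation θ = 360° × 24/29.5 ≈ 292.9°.
The Moon trails the Sun by θ/15 = 292.9/15 ≈ 19.53 hours.
12:00 + 19.525 h ≈ 07:32 → 07:30 to the nearest ten minutes.

07:30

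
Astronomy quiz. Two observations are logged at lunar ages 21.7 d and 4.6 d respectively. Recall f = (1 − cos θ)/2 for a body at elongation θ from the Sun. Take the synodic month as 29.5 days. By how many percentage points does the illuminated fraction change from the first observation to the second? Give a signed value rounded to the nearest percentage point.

-32 percentage points

First observation: θ = 360°·21.7/29.5 = 264.8°, so f = 0.545.
Second observation: θ = 56.1°, f = 0.221.
Δf = 0.221 − 0.545 = -0.324, i.e. -32 pp.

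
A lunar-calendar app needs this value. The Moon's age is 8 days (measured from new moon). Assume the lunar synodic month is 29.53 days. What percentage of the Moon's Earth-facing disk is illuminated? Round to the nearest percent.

Phase angle: θ = 360°·(8 d)/(29.53 d) = 97.5°.
With cos θ = (-0.131), the lit fraction is (1 − (-0.131))/2 ≈ 0.566, so 57%.

57%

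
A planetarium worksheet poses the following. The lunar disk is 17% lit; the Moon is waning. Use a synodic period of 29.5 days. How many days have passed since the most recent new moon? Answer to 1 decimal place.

cos θ = 1 − 2f = 0.660, giving a principal value of 48.7°.
Since the Moon is past full (waning), take the reflex angle: θ = 360° − 48.7° = 311.3°.
Age = 29.5 × 311.3°/360° ≈ 25.51 days.

25.5 days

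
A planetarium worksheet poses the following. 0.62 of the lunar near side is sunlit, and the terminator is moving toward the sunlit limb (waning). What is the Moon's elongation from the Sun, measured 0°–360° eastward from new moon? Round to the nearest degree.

256°

Invert f = (1 − cos θ)/2 to get cos θ = 1 − 2(0.62) = -0.240, hence θ₀ = arccos -0.240 = 103.9°.
Since the Moon is past full (waning), take the reflex angle: θ = 360° − 103.9° = 256.1°.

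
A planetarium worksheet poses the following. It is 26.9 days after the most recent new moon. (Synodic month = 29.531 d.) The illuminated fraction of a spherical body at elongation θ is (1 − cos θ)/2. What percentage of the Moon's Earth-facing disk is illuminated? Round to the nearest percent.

Phase angle: θ = 360°·(26.9 d)/(29.531 d) = 327.9°.
cos 327.9° = 0.847, so f = (1 − 0.847)/2 = 0.076, so 8%.

8%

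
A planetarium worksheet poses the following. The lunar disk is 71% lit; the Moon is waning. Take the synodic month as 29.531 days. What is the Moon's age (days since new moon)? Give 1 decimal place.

From f = (1 − cos θ)/2: cos θ = 1 − 2×0.71 = -0.420; arccos → 114.8°.
Waning ⇒ past full, so θ = 360° − 114.8° = 245.2°.
At 360°/29.531 d per day, 245.2° corresponds to 20.11 days.

20.1 days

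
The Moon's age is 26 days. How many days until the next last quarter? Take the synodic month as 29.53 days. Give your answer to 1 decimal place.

Last quarter occurs at elongation 270°, i.e. at age 29.53 × 270/360 = 22.148 d.
Already past this cycle's last quarter; the next is at 22.148 + 29.53 = 51.678 d, so 51.678 − 26 = 25.678 days.

25.7 days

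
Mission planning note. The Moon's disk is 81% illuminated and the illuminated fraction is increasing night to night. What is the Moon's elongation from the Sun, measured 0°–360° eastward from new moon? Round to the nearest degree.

128°

cos θ = 1 − 2f = -0.620, giving a principal value of 128.3°.
Waxing ⇒ before full, so θ = 128.3°.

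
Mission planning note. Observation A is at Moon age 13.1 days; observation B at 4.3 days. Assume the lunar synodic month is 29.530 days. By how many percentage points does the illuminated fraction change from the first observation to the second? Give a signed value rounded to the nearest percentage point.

First observation: θ = 360°·13.1/29.530 = 159.7°, so f = 0.969.
Second observation: θ = 52.4°, f = 0.195.
Δf = 0.195 − 0.969 = -0.774, i.e. -77 pp.

-77 pp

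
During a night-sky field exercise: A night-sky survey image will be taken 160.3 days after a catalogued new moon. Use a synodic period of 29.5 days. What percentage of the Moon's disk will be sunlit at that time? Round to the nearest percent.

96%

160.3 d spans 5 complete synodic months (5 × 29.5 = 147.50 d) plus 12.80 d.
The Moon has covered 12.80/29.5 of its cycle, so θ ≈ 360° × 12.80/29.5 = 156.2°.
cos 156.2° = (-0.915), so f = (1 − (-0.915))/2 = 0.957, so 96%.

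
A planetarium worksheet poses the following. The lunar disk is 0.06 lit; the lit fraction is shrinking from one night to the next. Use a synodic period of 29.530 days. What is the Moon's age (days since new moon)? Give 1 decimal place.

27.2 days

Invert f = (1 − cos θ)/2 to get cos θ = 1 − 2(0.06) = 0.880, hence θ₀ = arccos 0.880 = 28.4°.
A waning Moon lies in 180°–360°, so θ = 360° − 28.4° = 331.6°.
That fraction of the synodic month is 331.6/360 × 29.530 d ≈ 27.20 d.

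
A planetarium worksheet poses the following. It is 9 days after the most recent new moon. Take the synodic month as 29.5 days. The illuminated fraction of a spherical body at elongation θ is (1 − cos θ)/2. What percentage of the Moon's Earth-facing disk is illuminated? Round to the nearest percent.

The Moon has covered 9/29.5 of its cycle, so θ ≈ 360° × 9/29.5 = 109.8°.
cos 109.8° = (-0.339), so f = (1 − (-0.339))/2 = 0.670, so 67%.

67%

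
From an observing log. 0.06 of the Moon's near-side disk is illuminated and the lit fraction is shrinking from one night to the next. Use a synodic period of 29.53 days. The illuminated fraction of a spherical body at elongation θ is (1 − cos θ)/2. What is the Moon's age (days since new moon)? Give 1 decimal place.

cos θ = 1 − 2f = 0.880, giving a principal value of 28.4°.
Since the Moon is past full (waning), take the reflex angle: θ = 360° − 28.4° = 331.6°.
That fraction of the synodic month is 331.6/360 × 29.53 d ≈ 27.20 d.

27.2 days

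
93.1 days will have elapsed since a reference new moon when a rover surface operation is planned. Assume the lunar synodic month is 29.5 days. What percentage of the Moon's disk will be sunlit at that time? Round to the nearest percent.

22%

Reduce mod P: 93.1 − 3×29.5 = 4.60 d into the current lunation.
Elongation θ = 360° × 4.60/29.5 ≈ 56.1°.
cos 56.1° = 0.557, so f = (1 − 0.557)/2 = 0.221, so 22%.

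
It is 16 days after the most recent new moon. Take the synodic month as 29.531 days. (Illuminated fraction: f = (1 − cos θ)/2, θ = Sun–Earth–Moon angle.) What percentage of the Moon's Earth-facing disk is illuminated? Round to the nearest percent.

Elongation θ = 360° × 16/29.531 ≈ 195.0°.
With cos θ = (-0.966), the lit fraction is (1 − (-0.966))/2 ≈ 0.983, so 98%.

98%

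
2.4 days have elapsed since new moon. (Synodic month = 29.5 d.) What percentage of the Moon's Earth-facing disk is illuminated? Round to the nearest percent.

6%

Elongation θ = 360° × 2.4/29.5 ≈ 29.3°.
cos 29.3° = 0.872, so f = (1 − 0.872)/2 = 0.064, so 6%.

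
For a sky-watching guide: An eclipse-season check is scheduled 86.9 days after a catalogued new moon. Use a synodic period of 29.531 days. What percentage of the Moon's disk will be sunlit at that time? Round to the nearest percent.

3%

86.9/29.531 = 2.943 lunations, so 2 complete cycles and 27.84 d into the next.
Elongation θ = 360° × 27.84/29.531 ≈ 339.4°.
Illuminated fraction = (1 − cos 339.4°)/2 = (1 − 0.936)/2 ≈ 0.032, so 3%.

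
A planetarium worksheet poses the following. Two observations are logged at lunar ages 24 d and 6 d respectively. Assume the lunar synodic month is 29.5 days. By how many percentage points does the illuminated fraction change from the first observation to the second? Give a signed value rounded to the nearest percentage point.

+5 pp

First observation: θ = 360°·24/29.5 = 292.9°, so f = 0.306.
Second observation: θ = 73.2°, f = 0.356.
Δf = 0.356 − 0.306 = +0.050, i.e. +5 pp.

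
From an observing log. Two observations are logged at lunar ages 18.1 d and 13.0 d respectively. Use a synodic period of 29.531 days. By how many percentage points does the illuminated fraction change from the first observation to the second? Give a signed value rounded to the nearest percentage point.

+9 pp

First observation: θ = 360°·18.1/29.531 = 220.6°, so f = 0.879.
Second observation: θ = 158.5°, f = 0.965.
Δf = 0.965 − 0.879 = +0.086, i.e. +9 pp.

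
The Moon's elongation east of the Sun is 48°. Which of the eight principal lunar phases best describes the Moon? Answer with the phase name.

48° lies in the waxing crescent sector of the 8-phase cycle.

waxing crescent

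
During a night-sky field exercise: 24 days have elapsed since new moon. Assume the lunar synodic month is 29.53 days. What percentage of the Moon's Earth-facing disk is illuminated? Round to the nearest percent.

31%

Elongation θ = 360° × 24/29.53 ≈ 292.6°.
With cos θ = 0.384, the lit fraction is (1 − 0.384)/2 ≈ 0.308, so 31%.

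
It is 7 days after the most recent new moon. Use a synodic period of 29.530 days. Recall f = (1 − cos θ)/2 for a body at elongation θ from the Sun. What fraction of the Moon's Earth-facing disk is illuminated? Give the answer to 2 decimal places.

0.46

The Moon has covered 7/29.530 of its cycle, so θ ≈ 360° × 7/29.530 = 85.3°.
Illuminated fraction = (1 − cos 85.3°)/2 = (1 − 0.081)/2 ≈ 0.459.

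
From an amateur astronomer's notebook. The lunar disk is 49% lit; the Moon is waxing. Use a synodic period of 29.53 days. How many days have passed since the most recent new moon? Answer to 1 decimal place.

7.3 days

Invert f = (1 − cos θ)/2 to get cos θ = 1 − 2(0.49) = 0.020, hence θ₀ = arccos 0.020 = 88.9°.
The Moon is waxing (0°–180°), so θ = 88.9° directly.
That fraction of the synodic month is 88.9/360 × 29.53 d ≈ 7.29 d.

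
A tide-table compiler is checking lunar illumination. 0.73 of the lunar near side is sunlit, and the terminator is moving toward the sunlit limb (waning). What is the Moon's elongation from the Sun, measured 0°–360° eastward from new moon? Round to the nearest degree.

243°

From f = (1 − cos θ)/2: cos θ = 1 − 2×0.73 = -0.460; arccos → 117.4°.
A waning Moon lies in 180°–360°, so θ = 360° − 117.4° = 242.6°.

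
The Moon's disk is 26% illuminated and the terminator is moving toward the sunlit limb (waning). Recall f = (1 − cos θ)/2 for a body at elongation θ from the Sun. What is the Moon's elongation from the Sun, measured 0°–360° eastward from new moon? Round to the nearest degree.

From f = (1 − cos θ)/2: cos θ = 1 − 2×0.26 = 0.480; arccos → 61.3°.
A waning Moon lies in 180°–360°, so θ = 360° − 61.3° = 298.7°.

299°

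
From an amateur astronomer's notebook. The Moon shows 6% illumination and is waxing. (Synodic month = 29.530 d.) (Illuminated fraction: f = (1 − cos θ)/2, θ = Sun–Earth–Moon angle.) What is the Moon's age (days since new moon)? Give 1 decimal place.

Invert f = (1 − cos θ)/2 to get cos θ = 1 − 2(0.06) = 0.880, hence θ₀ = arccos 0.880 = 28.4°.
Before full moon the principal value applies: θ = 28.4°.
Age = 29.530 × 28.4°/360° ≈ 2.33 days.

2.3 days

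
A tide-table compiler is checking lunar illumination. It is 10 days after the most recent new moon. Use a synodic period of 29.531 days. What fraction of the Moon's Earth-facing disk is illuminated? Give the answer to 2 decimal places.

0.76

Phase angle: θ = 360°·(10 d)/(29.531 d) = 121.9°.
With cos θ = (-0.529), the lit fraction is (1 − (-0.529))/2 ≈ 0.764.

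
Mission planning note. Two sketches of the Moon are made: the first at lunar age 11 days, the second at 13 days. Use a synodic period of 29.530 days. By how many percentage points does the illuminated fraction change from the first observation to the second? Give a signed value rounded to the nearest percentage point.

First observation: θ = 360°·11/29.530 = 134.1°, so f = 0.848.
Second observation: θ = 158.5°, f = 0.965.
Δf = 0.965 − 0.848 = +0.117, i.e. +12 pp.

+12 pp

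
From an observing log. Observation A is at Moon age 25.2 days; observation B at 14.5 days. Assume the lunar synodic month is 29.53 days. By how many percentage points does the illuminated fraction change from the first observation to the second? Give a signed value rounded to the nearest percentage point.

+80 percentage points

First observation: θ = 360°·25.2/29.53 = 307.2°, so f = 0.198.
Second observation: θ = 176.8°, f = 0.999.
Δf = 0.999 − 0.198 = +0.802, i.e. +80 pp.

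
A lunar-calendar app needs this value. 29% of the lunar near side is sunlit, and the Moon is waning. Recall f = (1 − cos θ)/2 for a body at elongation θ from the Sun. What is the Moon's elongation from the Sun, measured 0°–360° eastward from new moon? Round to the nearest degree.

Invert f = (1 − cos θ)/2 to get cos θ = 1 − 2(0.29) = 0.420, hence θ₀ = arccos 0.420 = 65.2°.
Waning ⇒ past full, so θ = 360° − 65.2° = 294.8°.

295°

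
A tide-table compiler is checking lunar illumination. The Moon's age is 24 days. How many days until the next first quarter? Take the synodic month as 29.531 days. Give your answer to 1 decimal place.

12.9 days

First quarter is 0.25 of the way through the cycle: age 0.25 × 29.531 = 7.383 d.
This lunation's first quarter (7.383 d) has passed, so add one period: 36.914 − 24 = 12.914 days.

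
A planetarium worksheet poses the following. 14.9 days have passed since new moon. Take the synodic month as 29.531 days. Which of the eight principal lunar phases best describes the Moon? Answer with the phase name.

At 14.9/29.531 of the cycle, θ ≈ 182° — the full moon range.

full moon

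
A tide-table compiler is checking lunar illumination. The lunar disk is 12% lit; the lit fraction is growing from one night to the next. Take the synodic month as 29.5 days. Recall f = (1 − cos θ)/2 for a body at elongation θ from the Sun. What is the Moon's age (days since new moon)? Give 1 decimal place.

From f = (1 − cos θ)/2: cos θ = 1 − 2×0.12 = 0.760; arccos → 40.5°.
Waxing ⇒ before full, so θ = 40.5°.
At 360°/29.5 d per day, 40.5° corresponds to 3.32 days.

3.3 days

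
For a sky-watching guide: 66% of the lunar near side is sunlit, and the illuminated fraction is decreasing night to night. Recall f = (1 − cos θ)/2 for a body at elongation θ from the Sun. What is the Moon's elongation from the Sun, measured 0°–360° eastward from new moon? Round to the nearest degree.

251°

From f = (1 − cos θ)/2: cos θ = 1 − 2×0.66 = -0.320; arccos → 108.7°.
A waning Moon lies in 180°–360°, so θ = 360° − 108.7° = 251.3°.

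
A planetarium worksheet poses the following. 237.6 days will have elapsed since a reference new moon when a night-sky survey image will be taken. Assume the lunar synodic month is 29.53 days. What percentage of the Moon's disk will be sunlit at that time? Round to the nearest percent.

2%

237.6 d spans 8 complete synodic months (8 × 29.53 = 236.24 d) plus 1.36 d.
The Moon has covered 1.36/29.53 of its cycle, so θ ≈ 360° × 1.36/29.53 = 16.6°.
Illuminated fraction = (1 − cos 16.6°)/2 = (1 − 0.958)/2 ≈ 0.021, so 2%.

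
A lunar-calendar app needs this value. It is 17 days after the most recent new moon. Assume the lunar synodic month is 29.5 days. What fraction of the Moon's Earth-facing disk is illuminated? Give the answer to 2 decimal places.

0.94

Elongation θ = 360° × 17/29.5 ≈ 207.5°.
Illuminated fraction = (1 − cos 207.5°)/2 = (1 − (-0.887))/2 ≈ 0.944.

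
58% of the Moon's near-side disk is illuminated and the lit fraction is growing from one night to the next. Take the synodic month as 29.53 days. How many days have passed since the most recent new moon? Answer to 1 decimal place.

8.1 days

cos θ = 1 − 2f = -0.160, giving a principal value of 99.2°.
Waxing ⇒ before full, so θ = 99.2°.
That fraction of the synodic month is 99.2/360 × 29.53 d ≈ 8.14 d.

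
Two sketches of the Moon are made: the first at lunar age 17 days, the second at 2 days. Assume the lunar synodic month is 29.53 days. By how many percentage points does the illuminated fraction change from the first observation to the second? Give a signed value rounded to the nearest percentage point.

-90 pp

First observation: θ = 360°·17/29.53 = 207.2°, so f = 0.945.
Second observation: θ = 24.4°, f = 0.045.
Δf = 0.045 − 0.945 = -0.900, i.e. -90 pp.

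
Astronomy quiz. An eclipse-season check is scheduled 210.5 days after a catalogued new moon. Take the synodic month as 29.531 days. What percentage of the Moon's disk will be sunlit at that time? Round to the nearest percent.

210.5 d spans 7 complete synodic months (7 × 29.531 = 206.72 d) plus 3.78 d.
Phase angle: θ = 360°·(3.78 d)/(29.531 d) = 46.1°.
With cos θ = 0.693, the lit fraction is (1 − 0.693)/2 ≈ 0.153, so 15%.

15%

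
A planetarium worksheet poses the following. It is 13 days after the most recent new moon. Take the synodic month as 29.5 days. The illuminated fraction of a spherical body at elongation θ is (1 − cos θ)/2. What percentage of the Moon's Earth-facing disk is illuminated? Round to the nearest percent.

97%

Elongation θ = 360° × 13/29.5 ≈ 158.6°.
cos 158.6° = (-0.931), so f = (1 − (-0.931))/2 = 0.966, so 97%.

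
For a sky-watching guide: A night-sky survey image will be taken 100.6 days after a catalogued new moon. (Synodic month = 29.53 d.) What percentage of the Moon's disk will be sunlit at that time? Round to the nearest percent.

100.6 d spans 3 complete synodic months (3 × 29.53 = 88.59 d) plus 12.01 d.
Elongation θ = 360° × 12.01/29.53 ≈ 146.4°.
With cos θ = (-0.833), the lit fraction is (1 − (-0.833))/2 ≈ 0.917, so 92%.

92%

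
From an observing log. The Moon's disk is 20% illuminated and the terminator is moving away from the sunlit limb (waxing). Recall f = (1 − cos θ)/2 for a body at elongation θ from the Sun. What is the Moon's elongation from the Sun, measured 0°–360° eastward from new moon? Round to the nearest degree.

53°

cos θ = 1 − 2f = 0.600, giving a principal value of 53.1°.
The Moon is waxing (0°–180°), so θ = 53.1° directly.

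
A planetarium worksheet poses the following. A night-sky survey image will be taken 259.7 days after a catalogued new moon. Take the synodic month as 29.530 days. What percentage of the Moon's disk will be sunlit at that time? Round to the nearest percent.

36%

259.7/29.530 = 8.794 lunations, so 8 complete cycles and 23.46 d into the next.
Elongation θ = 360° × 23.46/29.530 ≈ 286.0°.
Illuminated fraction = (1 − cos 286.0°)/2 = (1 − 0.276)/2 ≈ 0.362, so 36%.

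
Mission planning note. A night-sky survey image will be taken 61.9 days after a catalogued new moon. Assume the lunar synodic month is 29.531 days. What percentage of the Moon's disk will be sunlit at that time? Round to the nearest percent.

9%

61.9 d spans 2 complete synodic months (2 × 29.531 = 59.06 d) plus 2.84 d.
Elongation θ = 360° × 2.84/29.531 ≈ 34.6°.
With cos θ = 0.823, the lit fraction is (1 − 0.823)/2 ≈ 0.088, so 9%.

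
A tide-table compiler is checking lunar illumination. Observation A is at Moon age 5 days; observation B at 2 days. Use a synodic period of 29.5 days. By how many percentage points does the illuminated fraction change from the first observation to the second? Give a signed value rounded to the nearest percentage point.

-21 pp

θ₁ = 360° × 5/29.5 = 61.0°, f₁ = (1 − cos θ₁)/2 = 0.258.
θ₂ = 360° × 2/29.5 = 24.4°, f₂ = (1 − cos θ₂)/2 = 0.045.
Change = f₂ − f₁ = -0.213 → -21 percentage points.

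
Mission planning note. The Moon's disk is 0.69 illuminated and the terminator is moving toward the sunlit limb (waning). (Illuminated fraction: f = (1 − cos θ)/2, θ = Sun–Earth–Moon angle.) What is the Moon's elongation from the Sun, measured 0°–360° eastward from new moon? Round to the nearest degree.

248°

From f = (1 − cos θ)/2: cos θ = 1 − 2×0.69 = -0.380; arccos → 112.3°.
A waning Moon lies in 180°–360°, so θ = 360° − 112.3° = 247.7°.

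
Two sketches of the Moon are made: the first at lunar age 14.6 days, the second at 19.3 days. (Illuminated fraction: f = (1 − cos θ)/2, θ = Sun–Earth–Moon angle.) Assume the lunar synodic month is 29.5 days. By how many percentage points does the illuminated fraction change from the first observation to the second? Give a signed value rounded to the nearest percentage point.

-22 percentage points

θ₁ = 360° × 14.6/29.5 = 178.2°, f₁ = (1 − cos θ₁)/2 = 1.000.
θ₂ = 360° × 19.3/29.5 = 235.5°, f₂ = (1 − cos θ₂)/2 = 0.783.
Change = f₂ − f₁ = -0.217 → -22 percentage points.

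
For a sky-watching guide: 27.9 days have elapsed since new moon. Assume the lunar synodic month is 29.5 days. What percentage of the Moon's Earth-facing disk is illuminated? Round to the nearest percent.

3%

The Moon has covered 27.9/29.5 of its cycle, so θ ≈ 360° × 27.9/29.5 = 340.5°.
With cos θ = 0.942, the lit fraction is (1 − 0.942)/2 ≈ 0.029, so 3%.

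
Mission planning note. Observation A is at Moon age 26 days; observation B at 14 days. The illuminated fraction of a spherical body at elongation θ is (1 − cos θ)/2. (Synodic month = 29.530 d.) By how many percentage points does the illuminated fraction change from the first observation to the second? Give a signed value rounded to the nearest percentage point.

+86 percentage points

θ₁ = 360° × 26/29.530 = 317.0°, f₁ = (1 − cos θ₁)/2 = 0.135.
θ₂ = 360° × 14/29.530 = 170.7°, f₂ = (1 − cos θ₂)/2 = 0.993.
Change = f₂ − f₁ = +0.859 → +86 percentage points.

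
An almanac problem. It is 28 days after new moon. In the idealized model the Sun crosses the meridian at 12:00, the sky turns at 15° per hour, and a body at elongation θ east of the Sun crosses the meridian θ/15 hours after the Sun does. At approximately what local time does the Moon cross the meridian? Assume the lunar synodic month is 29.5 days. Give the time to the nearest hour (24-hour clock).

The Moon has covered 28/29.5 of its cycle, so θ ≈ 360° × 28/29.5 = 341.7°.
At 15° of sky rotation per hour, 341.7° corresponds to a 22.78 h lag.
12:00 + 22.78 h ≈ 10:47 → 11:00 to the nearest hour.

11:00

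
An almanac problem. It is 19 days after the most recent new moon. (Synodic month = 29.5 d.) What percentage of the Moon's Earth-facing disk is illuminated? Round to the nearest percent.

81%

The Moon has covered 19/29.5 of its cycle, so θ ≈ 360° × 19/29.5 = 231.9°.
With cos θ = (-0.618), the lit fraction is (1 − (-0.618))/2 ≈ 0.809, so 81%.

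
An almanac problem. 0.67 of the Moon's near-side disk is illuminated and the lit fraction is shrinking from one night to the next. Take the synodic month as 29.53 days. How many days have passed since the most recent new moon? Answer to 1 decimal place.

From f = (1 − cos θ)/2: cos θ = 1 − 2×0.67 = -0.340; arccos → 109.9°.
Since the Moon is past full (waning), take the reflex angle: θ = 360° − 109.9° = 250.1°.
Age = 29.53 × 250.1°/360° ≈ 20.52 days.

20.5 days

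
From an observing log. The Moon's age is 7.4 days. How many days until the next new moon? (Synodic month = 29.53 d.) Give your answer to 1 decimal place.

22.1 days

The next new moon completes the synodic month: 29.53 − 7.4 = 22.130 days.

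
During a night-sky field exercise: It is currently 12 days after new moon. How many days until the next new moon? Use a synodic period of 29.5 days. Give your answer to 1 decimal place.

One full lunation from the last new moon is 29.5 d; remaining = 29.5 − 12 = 17.500 d.

17.5 days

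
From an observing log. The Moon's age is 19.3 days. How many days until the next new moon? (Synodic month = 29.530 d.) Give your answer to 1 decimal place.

One full lunation from the last new moon is 29.530 d; remaining = 29.530 − 19.3 = 10.230 d.

10.2 days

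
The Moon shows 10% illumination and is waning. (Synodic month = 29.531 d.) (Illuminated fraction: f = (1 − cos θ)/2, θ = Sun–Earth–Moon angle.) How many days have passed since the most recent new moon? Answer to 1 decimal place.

26.5 days

Invert f = (1 − cos θ)/2 to get cos θ = 1 − 2(0.10) = 0.800, hence θ₀ = arccos 0.800 = 36.9°.
Since the Moon is past full (waning), take the reflex angle: θ = 360° − 36.9° = 323.1°.
Age = 29.531 × 323.1°/360° ≈ 26.51 days.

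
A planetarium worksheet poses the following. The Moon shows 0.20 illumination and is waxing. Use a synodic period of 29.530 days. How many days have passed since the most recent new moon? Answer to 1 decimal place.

4.4 days

From f = (1 − cos θ)/2: cos θ = 1 − 2×0.20 = 0.600; arccos → 53.1°.
The Moon is waxing (0°–180°), so θ = 53.1° directly.
That fraction of the synodic month is 53.1/360 × 29.530 d ≈ 4.36 d.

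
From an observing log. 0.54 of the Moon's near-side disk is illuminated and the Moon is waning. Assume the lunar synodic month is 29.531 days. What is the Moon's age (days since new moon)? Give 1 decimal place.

21.8 days

From f = (1 − cos θ)/2: cos θ = 1 − 2×0.54 = -0.080; arccos → 94.6°.
A waning Moon lies in 180°–360°, so θ = 360° − 94.6° = 265.4°.
Age = 29.531 × 265.4°/360° ≈ 21.77 days.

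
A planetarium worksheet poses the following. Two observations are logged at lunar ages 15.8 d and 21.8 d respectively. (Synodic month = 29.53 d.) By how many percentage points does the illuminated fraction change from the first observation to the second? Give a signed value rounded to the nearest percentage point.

-45 pp

θ₁ = 360° × 15.8/29.53 = 192.6°, f₁ = (1 − cos θ₁)/2 = 0.988.
θ₂ = 360° × 21.8/29.53 = 265.8°, f₂ = (1 − cos θ₂)/2 = 0.537.
Change = f₂ − f₁ = -0.451 → -45 percentage points.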